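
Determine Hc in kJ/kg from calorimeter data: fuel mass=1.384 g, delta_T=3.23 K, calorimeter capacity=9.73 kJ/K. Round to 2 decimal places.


Hc = C_cal * delta_T / m_fuel
Q_released = 9.73 * 3.23 = 31.4279 kJ
m_fuel = 1.384 g = 1.384/1000 kg = 0.001384 kg
Hc = 31.4279 / 0.001384 = 22708.02 kJ/kg


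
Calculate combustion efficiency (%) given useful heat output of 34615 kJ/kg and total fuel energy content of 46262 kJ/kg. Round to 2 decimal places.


Efficiency = (Q_useful / Q_fuel) * 100
Efficiency = (34615 / 46262) * 100
Efficiency = 0.7482 * 100 = 74.82%


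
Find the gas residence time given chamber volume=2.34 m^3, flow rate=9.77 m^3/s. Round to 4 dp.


tau = V / Q_flow
tau = 2.34 / 9.77 = 0.2395 s


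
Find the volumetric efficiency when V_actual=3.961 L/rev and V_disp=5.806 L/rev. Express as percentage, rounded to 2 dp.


eta_v = (V_actual / V_disp) * 100
Ratio = 3.961 / 5.806 = 0.6822
eta_v = 0.6822 * 100 = 68.22%


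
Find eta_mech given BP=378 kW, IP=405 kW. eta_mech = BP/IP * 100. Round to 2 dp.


eta_mech = (BP / IP) * 100
Ratio = 378 / 405 = 0.9333
eta_mech = 0.9333 * 100 = 93.33%


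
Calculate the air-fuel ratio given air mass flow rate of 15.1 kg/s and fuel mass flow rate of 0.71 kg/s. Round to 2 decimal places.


AFR = m_air / m_fuel
AFR = 15.1 / 0.71 = 21.27


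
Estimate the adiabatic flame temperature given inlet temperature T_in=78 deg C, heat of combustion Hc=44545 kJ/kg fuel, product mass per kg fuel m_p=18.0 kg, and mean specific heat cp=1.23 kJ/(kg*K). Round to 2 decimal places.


T_ad = T_in + Hc / (m_p * cp)
Denominator = 18.0 * 1.23 = 22.1400
Temperature rise = 44545 / 22.1400 = 2011.97 K
T_ad = 78 + 2011.97 = 2089.97 deg C


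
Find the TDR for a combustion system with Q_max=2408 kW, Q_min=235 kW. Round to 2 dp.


TDR = Q_max / Q_min
TDR = 2408 / 235 = 10.25


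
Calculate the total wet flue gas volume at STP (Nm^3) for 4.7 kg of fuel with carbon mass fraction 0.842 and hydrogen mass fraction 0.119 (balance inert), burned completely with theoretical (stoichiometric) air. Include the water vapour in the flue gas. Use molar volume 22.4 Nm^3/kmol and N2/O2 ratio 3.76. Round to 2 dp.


Per kg fuel: CO2 = (C/12 kmol)*22.4 = (0.842/12)*22.4 = 1.57173 Nm^3
Per kg fuel: H2O = (H/2 kmol)*22.4 = (0.119/2)*22.4 = 1.33280 Nm^3
O2 needed per kg fuel = C/12 + H/4 = 0.842/12 + 0.119/4 = 0.09991667 kmol
Per kg fuel: N2 = O2*3.76*22.4 = 0.09991667*3.76*22.4 = 8.41538 Nm^3
Total per kg = 1.57173 + 1.33280 + 8.41538 = 11.31991 Nm^3
Total = 11.31991 * 4.7 = 53.20 Nm^3


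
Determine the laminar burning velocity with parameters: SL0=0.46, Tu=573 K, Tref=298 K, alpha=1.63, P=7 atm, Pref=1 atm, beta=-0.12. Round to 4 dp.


SL = SL0 * (Tu/Tref)^alpha * (P/Pref)^beta
T ratio = 573/298 = 1.92281879
(T ratio)^alpha = 1.92281879^1.63 = 2.902816
(P/Pref)^beta = 7^(-0.12) = 0.791750
SL = 0.46 * 2.902816 * 0.791750 = 1.0572 m/s


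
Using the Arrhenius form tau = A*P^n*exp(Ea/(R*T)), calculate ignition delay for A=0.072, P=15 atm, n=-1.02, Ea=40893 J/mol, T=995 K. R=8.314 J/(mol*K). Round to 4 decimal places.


tau = A * P^n * exp(Ea/(R*T))
P^n = 15^(-1.02) = 0.06315197
Ea/(R*T) = 40893/(8.314*995) = 4.943288
exp(Ea/(R*T)) = 140.230504
tau = 0.072 * 0.06315197 * 140.230504 = 0.6376 ms


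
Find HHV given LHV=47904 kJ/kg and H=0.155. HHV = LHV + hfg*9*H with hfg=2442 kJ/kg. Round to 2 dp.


HHV = LHV + hfg * 9 * H
Water addition = 2442 * 9 * 0.155 = 3406.590 kJ/kg
HHV = 47904 + 3406.590 = 51310.59 kJ/kg


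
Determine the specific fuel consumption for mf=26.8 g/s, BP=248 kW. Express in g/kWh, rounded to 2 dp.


SFC = (mf / BP) * 3600
Rate = 26.8 / 248 = 0.108065 g/(s*kW)
SFC = 0.108065 * 3600 = 389.03 g/kWh


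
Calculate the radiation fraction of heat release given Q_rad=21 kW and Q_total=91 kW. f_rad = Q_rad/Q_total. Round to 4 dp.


f_rad = Q_rad / Q_total
f_rad = 21 / 91 = 0.2308


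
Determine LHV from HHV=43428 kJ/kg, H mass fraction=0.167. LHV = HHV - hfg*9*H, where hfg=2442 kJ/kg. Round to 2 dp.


LHV = HHV - hfg * 9 * H
Water correction = 2442 * 9 * 0.167 = 3670.326 kJ/kg
LHV = 43428 - 3670.326 = 39757.67 kJ/kg


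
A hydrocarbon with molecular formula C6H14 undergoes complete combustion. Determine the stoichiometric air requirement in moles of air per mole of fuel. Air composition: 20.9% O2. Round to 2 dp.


Balanced combustion: C6H14 + 9.5 O2 -> 6 CO2 + 7 H2O
O2 needed = C + H/4 = 6 + 14/4 = 9.50 moles
Air moles = O2 / 0.209 = 9.50 / 0.209 = 45.45 moles air


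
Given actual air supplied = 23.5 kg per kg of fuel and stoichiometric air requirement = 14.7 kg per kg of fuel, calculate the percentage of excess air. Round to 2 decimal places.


Excess air = actual - stoichiometric = 23.5 - 14.7 = 8.80 kg/kg fuel
Excess air % = (excess / stoich) * 100 = (8.80 / 14.7) * 100 = 59.86%


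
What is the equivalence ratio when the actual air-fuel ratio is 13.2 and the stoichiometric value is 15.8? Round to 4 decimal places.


phi = AFR_stoich / AFR_actual
phi = 15.8 / 13.2 = 1.1970


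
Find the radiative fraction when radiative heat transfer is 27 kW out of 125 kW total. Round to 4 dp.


f_rad = Q_rad / Q_total
f_rad = 27 / 125 = 0.2160


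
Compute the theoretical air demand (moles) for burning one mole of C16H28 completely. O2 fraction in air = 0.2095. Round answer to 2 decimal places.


Balanced combustion: C16H28 + 23 O2 -> 16 CO2 + 14 H2O
O2 needed = C + H/4 = 16 + 28/4 = 23.00 moles
Air moles = O2 / 0.2095 = 23.00 / 0.2095 = 109.79 moles air


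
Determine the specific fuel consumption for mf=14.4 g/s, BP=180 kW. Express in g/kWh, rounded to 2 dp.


SFC = (mf / BP) * 3600
Rate = 14.4 / 180 = 0.080000 g/(s*kW)
SFC = 0.080000 * 3600 = 288.00 g/kWh


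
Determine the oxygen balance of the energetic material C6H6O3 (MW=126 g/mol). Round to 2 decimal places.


OB = -1600 * (2C + H/2 - O) / MW
Inner = 2*6 + 6/2 - 3 = 12.00
OB = -1600 * 12.00 / 126 = -152.38%


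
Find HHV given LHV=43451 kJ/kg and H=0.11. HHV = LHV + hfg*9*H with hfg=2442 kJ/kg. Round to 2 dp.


HHV = LHV + hfg * 9 * H
Water addition = 2442 * 9 * 0.11 = 2417.580 kJ/kg
HHV = 43451 + 2417.580 = 45868.58 kJ/kg


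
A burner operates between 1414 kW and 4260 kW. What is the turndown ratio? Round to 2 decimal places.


TDR = Q_max / Q_min
TDR = 4260 / 1414 = 3.01


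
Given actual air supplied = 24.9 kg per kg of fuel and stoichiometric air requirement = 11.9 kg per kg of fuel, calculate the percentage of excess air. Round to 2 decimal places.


Excess air = actual - stoichiometric = 24.9 - 11.9 = 13.00 kg/kg fuel
Excess air % = (excess / stoich) * 100 = (13.00 / 11.9) * 100 = 109.24%


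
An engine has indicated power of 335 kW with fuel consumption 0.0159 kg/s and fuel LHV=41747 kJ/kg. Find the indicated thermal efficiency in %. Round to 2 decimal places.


eta_ith = (IP / (mf * LHV)) * 100
Denominator = 0.0159 * 41747 = 663.7773 kW
eta_ith = (335 / 663.7773) * 100 = 50.47%


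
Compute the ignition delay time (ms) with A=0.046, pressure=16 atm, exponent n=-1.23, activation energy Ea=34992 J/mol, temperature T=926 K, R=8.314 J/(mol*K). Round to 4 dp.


tau = A * P^n * exp(Ea/(R*T))
P^n = 16^(-1.23) = 0.03303181
Ea/(R*T) = 34992/(8.314*926) = 4.545145
exp(Ea/(R*T)) = 94.174097
tau = 0.046 * 0.03303181 * 94.174097 = 0.1431 ms


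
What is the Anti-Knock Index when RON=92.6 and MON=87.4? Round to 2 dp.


AKI = (RON + MON) / 2
AKI = (92.6 + 87.4) / 2
AKI = 180.0 / 2 = 90.00


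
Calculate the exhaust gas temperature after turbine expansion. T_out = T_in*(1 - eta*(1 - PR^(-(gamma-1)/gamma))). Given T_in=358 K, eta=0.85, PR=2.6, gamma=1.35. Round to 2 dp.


T_out = T_in * (1 - eta * (1 - PR^(-(gamma-1)/gamma)))
Exponent = -(1.35-1)/1.35 = -0.25925926
PR^exp = 2.6^(-0.25925926) = 0.78057442
Factor = 1 - 0.85*(1 - 0.78057442) = 0.81348826
T_out = 358 * 0.81348826 = 291.23 K


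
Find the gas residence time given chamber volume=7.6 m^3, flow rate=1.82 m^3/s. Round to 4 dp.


tau = V / Q_flow
tau = 7.6 / 1.82 = 4.1758 s


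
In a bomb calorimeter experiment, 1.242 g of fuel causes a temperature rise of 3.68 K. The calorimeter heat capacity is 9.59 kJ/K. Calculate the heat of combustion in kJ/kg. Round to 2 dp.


Hc = C_cal * delta_T / m_fuel
Q_released = 9.59 * 3.68 = 35.2912 kJ
m_fuel = 1.242 g = 1.242/1000 kg = 0.001242 kg
Hc = 35.2912 / 0.001242 = 28414.81 kJ/kg


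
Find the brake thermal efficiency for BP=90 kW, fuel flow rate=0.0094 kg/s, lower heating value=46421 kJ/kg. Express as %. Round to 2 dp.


eta_BTE = (BP / (mf * LHV)) * 100
Denominator = 0.0094 * 46421 = 436.3574 kW
eta_BTE = (90 / 436.3574) * 100 = 20.63%


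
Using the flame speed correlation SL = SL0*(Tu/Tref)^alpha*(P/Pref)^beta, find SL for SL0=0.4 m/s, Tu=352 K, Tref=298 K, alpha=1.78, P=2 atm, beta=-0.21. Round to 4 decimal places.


SL = SL0 * (Tu/Tref)^alpha * (P/Pref)^beta
T ratio = 352/298 = 1.18120805
(T ratio)^alpha = 1.18120805^1.78 = 1.345058
(P/Pref)^beta = 2^(-0.21) = 0.864537
SL = 0.4 * 1.345058 * 0.864537 = 0.4651 m/s


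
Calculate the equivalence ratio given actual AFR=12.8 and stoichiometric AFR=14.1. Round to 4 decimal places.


phi = AFR_stoich / AFR_actual
phi = 14.1 / 12.8 = 1.1016


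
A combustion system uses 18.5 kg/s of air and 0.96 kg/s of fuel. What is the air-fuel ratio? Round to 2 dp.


AFR = m_air / m_fuel
AFR = 18.5 / 0.96 = 19.27


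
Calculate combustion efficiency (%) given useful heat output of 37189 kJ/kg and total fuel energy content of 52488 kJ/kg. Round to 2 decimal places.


Efficiency = (Q_useful / Q_fuel) * 100
Efficiency = (37189 / 52488) * 100
Efficiency = 0.7085 * 100 = 70.85%


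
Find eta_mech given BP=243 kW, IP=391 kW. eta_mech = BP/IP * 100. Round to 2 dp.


eta_mech = (BP / IP) * 100
Ratio = 243 / 391 = 0.6215
eta_mech = 0.6215 * 100 = 62.15%


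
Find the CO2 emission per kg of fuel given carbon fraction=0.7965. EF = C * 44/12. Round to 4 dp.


EF = C_frac * (M_CO2 / M_C)
EF = 0.7965 * (44/12)
EF = 0.7965 * 3.666667 = 2.9205 kg_CO2/kg_fuel


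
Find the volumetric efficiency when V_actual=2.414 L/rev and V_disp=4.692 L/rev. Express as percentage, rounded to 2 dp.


eta_v = (V_actual / V_disp) * 100
Ratio = 2.414 / 4.692 = 0.5145
eta_v = 0.5145 * 100 = 51.45%


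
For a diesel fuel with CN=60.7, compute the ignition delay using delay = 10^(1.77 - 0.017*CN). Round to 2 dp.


delay = 10^(1.77 - 0.017*CN)
Exponent = 1.77 - 0.017*60.7 = 0.7381
delay = 10^0.7381 = 5.47 ms


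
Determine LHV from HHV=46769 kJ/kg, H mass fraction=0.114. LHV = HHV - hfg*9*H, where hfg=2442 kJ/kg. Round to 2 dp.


LHV = HHV - hfg * 9 * H
Water correction = 2442 * 9 * 0.114 = 2505.492 kJ/kg
LHV = 46769 - 2505.492 = 44263.51 kJ/kg


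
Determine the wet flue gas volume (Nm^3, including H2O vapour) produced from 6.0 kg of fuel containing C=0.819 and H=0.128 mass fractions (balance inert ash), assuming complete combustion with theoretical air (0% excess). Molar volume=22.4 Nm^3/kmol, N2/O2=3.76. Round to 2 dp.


Per kg fuel: CO2 = (C/12 kmol)*22.4 = (0.819/12)*22.4 = 1.52880 Nm^3
Per kg fuel: H2O = (H/2 kmol)*22.4 = (0.128/2)*22.4 = 1.43360 Nm^3
O2 needed per kg fuel = C/12 + H/4 = 0.819/12 + 0.128/4 = 0.10025000 kmol
Per kg fuel: N2 = O2*3.76*22.4 = 0.10025000*3.76*22.4 = 8.44346 Nm^3
Total per kg = 1.52880 + 1.43360 + 8.44346 = 11.40586 Nm^3
Total = 11.40586 * 6.0 = 68.44 Nm^3


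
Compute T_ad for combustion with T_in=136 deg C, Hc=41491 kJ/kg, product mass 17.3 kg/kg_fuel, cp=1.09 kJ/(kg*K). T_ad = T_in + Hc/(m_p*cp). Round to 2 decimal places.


T_ad = T_in + Hc / (m_p * cp)
Denominator = 17.3 * 1.09 = 18.8570
Temperature rise = 41491 / 18.8570 = 2200.30 K
T_ad = 136 + 2200.30 = 2336.30 deg C


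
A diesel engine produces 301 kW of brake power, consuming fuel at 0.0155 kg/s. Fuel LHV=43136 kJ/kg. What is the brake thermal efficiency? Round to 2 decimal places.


eta_BTE = (BP / (mf * LHV)) * 100
Denominator = 0.0155 * 43136 = 668.6080 kW
eta_BTE = (301 / 668.6080) * 100 = 45.02%


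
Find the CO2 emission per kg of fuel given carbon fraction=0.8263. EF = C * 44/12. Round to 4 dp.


EF = C_frac * (M_CO2 / M_C)
EF = 0.8263 * (44/12)
EF = 0.8263 * 3.666667 = 3.0298 kg_CO2/kg_fuel


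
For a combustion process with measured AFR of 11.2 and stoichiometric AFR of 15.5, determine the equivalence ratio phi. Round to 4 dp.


phi = AFR_stoich / AFR_actual
phi = 15.5 / 11.2 = 1.3839


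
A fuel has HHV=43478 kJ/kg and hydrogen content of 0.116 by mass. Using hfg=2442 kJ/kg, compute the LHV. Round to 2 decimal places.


LHV = HHV - hfg * 9 * H
Water correction = 2442 * 9 * 0.116 = 2549.448 kJ/kg
LHV = 43478 - 2549.448 = 40928.55 kJ/kg


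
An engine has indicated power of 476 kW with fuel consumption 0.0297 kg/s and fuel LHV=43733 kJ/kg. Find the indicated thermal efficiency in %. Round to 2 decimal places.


eta_ith = (IP / (mf * LHV)) * 100
Denominator = 0.0297 * 43733 = 1298.8701 kW
eta_ith = (476 / 1298.8701) * 100 = 36.65%


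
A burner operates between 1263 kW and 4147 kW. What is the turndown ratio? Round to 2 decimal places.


TDR = Q_max / Q_min
TDR = 4147 / 1263 = 3.28


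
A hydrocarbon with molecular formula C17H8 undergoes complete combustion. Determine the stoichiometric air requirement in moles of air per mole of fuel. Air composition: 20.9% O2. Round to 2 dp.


Balanced combustion: C17H8 + 19 O2 -> 17 CO2 + 4 H2O
O2 needed = C + H/4 = 17 + 8/4 = 19.00 moles
Air moles = O2 / 0.209 = 19.00 / 0.209 = 90.91 moles air


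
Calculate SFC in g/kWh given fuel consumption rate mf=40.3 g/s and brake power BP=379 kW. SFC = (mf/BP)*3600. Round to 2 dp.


SFC = (mf / BP) * 3600
Rate = 40.3 / 379 = 0.106332 g/(s*kW)
SFC = 0.106332 * 3600 = 382.80 g/kWh


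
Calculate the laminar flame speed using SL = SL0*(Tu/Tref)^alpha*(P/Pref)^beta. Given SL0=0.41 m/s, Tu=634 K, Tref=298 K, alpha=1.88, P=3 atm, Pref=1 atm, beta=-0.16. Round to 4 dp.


SL = SL0 * (Tu/Tref)^alpha * (P/Pref)^beta
T ratio = 634/298 = 2.12751678
(T ratio)^alpha = 2.12751678^1.88 = 4.134293
(P/Pref)^beta = 3^(-0.16) = 0.838804
SL = 0.41 * 4.134293 * 0.838804 = 1.4218 m/s


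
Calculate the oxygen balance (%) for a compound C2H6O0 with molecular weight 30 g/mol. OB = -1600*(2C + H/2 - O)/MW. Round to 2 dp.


OB = -1600 * (2C + H/2 - O) / MW
Inner = 2*2 + 6/2 - 0 = 7.00
OB = -1600 * 7.00 / 30 = -373.33%


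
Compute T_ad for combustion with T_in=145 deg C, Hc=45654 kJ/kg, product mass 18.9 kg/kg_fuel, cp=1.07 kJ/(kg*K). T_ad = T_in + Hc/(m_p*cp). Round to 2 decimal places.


T_ad = T_in + Hc / (m_p * cp)
Denominator = 18.9 * 1.07 = 20.2230
Temperature rise = 45654 / 20.2230 = 2257.53 K
T_ad = 145 + 2257.53 = 2402.53 deg C


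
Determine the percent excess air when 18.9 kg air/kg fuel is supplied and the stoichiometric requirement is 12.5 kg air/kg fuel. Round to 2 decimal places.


Excess air = actual - stoichiometric = 18.9 - 12.5 = 6.40 kg/kg fuel
Excess air % = (excess / stoich) * 100 = (6.40 / 12.5) * 100 = 51.20%


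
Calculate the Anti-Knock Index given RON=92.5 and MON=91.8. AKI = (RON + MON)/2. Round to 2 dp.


AKI = (RON + MON) / 2
AKI = (92.5 + 91.8) / 2
AKI = 184.3 / 2 = 92.15


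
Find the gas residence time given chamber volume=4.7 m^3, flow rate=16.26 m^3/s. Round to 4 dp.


tau = V / Q_flow
tau = 4.7 / 16.26 = 0.2891 s


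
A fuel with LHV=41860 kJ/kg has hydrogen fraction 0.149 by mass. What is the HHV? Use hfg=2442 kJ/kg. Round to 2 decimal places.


HHV = LHV + hfg * 9 * H
Water addition = 2442 * 9 * 0.149 = 3274.722 kJ/kg
HHV = 41860 + 3274.722 = 45134.72 kJ/kg


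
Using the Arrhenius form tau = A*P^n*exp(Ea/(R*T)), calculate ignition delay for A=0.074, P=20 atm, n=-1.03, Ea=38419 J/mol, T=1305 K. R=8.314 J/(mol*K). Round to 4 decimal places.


tau = A * P^n * exp(Ea/(R*T))
P^n = 20^(-1.03) = 0.04570241
Ea/(R*T) = 38419/(8.314*1305) = 3.540997
exp(Ea/(R*T)) = 34.501290
tau = 0.074 * 0.04570241 * 34.501290 = 0.1167 ms


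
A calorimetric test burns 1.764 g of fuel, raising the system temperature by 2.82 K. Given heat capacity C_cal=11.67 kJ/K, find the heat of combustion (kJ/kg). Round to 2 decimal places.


Hc = C_cal * delta_T / m_fuel
Q_released = 11.67 * 2.82 = 32.9094 kJ
m_fuel = 1.764 g = 1.764/1000 kg = 0.001764 kg
Hc = 32.9094 / 0.001764 = 18656.12 kJ/kg


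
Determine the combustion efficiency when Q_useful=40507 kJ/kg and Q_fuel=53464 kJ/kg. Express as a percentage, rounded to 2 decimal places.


Efficiency = (Q_useful / Q_fuel) * 100
Efficiency = (40507 / 53464) * 100
Efficiency = 0.7577 * 100 = 75.77%


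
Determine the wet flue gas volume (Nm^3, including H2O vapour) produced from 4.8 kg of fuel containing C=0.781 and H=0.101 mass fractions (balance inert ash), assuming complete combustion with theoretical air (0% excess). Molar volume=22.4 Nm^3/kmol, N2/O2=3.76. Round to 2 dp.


Per kg fuel: CO2 = (C/12 kmol)*22.4 = (0.781/12)*22.4 = 1.45787 Nm^3
Per kg fuel: H2O = (H/2 kmol)*22.4 = (0.101/2)*22.4 = 1.13120 Nm^3
O2 needed per kg fuel = C/12 + H/4 = 0.781/12 + 0.101/4 = 0.09033333 kmol
Per kg fuel: N2 = O2*3.76*22.4 = 0.09033333*3.76*22.4 = 7.60823 Nm^3
Total per kg = 1.45787 + 1.13120 + 7.60823 = 10.19730 Nm^3
Total = 10.19730 * 4.8 = 48.95 Nm^3


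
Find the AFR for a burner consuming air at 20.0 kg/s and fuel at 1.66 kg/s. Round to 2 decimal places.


AFR = m_air / m_fuel
AFR = 20.0 / 1.66 = 12.05


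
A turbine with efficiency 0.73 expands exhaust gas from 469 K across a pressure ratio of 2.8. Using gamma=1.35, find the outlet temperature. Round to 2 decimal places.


T_out = T_in * (1 - eta * (1 - PR^(-(gamma-1)/gamma)))
Exponent = -(1.35-1)/1.35 = -0.25925926
PR^exp = 2.8^(-0.25925926) = 0.76572026
Factor = 1 - 0.73*(1 - 0.76572026) = 0.82897579
T_out = 469 * 0.82897579 = 388.79 K


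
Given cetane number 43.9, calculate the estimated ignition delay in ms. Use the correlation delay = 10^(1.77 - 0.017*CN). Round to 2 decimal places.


delay = 10^(1.77 - 0.017*CN)
Exponent = 1.77 - 0.017*43.9 = 1.0237
delay = 10^1.0237 = 10.56 ms


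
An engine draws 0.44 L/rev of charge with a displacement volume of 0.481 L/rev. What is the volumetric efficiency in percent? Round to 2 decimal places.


eta_v = (V_actual / V_disp) * 100
Ratio = 0.44 / 0.481 = 0.9148
eta_v = 0.9148 * 100 = 91.48%


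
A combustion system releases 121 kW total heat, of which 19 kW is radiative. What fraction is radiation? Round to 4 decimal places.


f_rad = Q_rad / Q_total
f_rad = 19 / 121 = 0.1570


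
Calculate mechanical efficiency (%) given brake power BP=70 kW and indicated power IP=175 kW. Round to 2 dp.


eta_mech = (BP / IP) * 100
Ratio = 70 / 175 = 0.4000
eta_mech = 0.4000 * 100 = 40.00%


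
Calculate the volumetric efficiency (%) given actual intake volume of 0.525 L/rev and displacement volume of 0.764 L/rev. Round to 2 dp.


eta_v = (V_actual / V_disp) * 100
Ratio = 0.525 / 0.764 = 0.6872
eta_v = 0.6872 * 100 = 68.72%


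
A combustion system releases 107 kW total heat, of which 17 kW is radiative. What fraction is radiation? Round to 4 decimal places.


f_rad = Q_rad / Q_total
f_rad = 17 / 107 = 0.1589


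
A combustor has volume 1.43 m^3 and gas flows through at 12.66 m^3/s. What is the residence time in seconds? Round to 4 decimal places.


tau = V / Q_flow
tau = 1.43 / 12.66 = 0.1130 s


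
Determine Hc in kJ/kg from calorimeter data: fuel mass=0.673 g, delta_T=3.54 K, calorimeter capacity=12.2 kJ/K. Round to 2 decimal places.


Hc = C_cal * delta_T / m_fuel
Q_released = 12.2 * 3.54 = 43.1880 kJ
m_fuel = 0.673 g = 0.673/1000 kg = 0.000673 kg
Hc = 43.1880 / 0.000673 = 64172.36 kJ/kg


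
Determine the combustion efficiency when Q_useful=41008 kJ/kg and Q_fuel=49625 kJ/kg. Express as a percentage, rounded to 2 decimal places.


Efficiency = (Q_useful / Q_fuel) * 100
Efficiency = (41008 / 49625) * 100
Efficiency = 0.8264 * 100 = 82.64%


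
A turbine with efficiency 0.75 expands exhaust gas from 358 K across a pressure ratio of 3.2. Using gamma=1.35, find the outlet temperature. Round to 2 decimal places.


T_out = T_in * (1 - eta * (1 - PR^(-(gamma-1)/gamma)))
Exponent = -(1.35-1)/1.35 = -0.25925926
PR^exp = 3.2^(-0.25925926) = 0.73966521
Factor = 1 - 0.75*(1 - 0.73966521) = 0.80474891
T_out = 358 * 0.80474891 = 288.10 K


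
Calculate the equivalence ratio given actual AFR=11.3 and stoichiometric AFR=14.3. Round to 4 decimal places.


phi = AFR_stoich / AFR_actual
phi = 14.3 / 11.3 = 1.2655


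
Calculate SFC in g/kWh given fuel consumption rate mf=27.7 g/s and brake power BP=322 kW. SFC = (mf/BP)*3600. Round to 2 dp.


SFC = (mf / BP) * 3600
Rate = 27.7 / 322 = 0.086025 g/(s*kW)
SFC = 0.086025 * 3600 = 309.69 g/kWh


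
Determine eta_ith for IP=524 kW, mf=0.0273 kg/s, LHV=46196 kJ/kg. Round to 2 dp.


eta_ith = (IP / (mf * LHV)) * 100
Denominator = 0.0273 * 46196 = 1261.1508 kW
eta_ith = (524 / 1261.1508) * 100 = 41.55%


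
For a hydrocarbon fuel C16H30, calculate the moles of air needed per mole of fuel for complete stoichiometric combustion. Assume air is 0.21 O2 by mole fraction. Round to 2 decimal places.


Balanced combustion: C16H30 + 23.5 O2 -> 16 CO2 + 15 H2O
O2 needed = C + H/4 = 16 + 30/4 = 23.50 moles
Air moles = O2 / 0.21 = 23.50 / 0.21 = 111.90 moles air


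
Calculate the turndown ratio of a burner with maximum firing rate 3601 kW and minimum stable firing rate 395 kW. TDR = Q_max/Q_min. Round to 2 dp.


TDR = Q_max / Q_min
TDR = 3601 / 395 = 9.12


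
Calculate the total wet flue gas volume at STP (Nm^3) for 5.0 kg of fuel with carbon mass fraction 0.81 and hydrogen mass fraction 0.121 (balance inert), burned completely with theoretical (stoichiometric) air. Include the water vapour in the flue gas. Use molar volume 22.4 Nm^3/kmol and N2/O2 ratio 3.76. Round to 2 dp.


Per kg fuel: CO2 = (C/12 kmol)*22.4 = (0.81/12)*22.4 = 1.51200 Nm^3
Per kg fuel: H2O = (H/2 kmol)*22.4 = (0.121/2)*22.4 = 1.35520 Nm^3
O2 needed per kg fuel = C/12 + H/4 = 0.81/12 + 0.121/4 = 0.09775000 kmol
Per kg fuel: N2 = O2*3.76*22.4 = 0.09775000*3.76*22.4 = 8.23290 Nm^3
Total per kg = 1.51200 + 1.35520 + 8.23290 = 11.10010 Nm^3
Total = 11.10010 * 5.0 = 55.50 Nm^3


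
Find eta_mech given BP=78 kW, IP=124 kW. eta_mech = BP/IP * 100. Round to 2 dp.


eta_mech = (BP / IP) * 100
Ratio = 78 / 124 = 0.6290
eta_mech = 0.6290 * 100 = 62.90%


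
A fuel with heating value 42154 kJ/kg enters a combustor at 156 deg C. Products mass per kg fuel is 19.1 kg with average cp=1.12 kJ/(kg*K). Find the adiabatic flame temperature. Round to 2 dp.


T_ad = T_in + Hc / (m_p * cp)
Denominator = 19.1 * 1.12 = 21.3920
Temperature rise = 42154 / 21.3920 = 1970.55 K
T_ad = 156 + 1970.55 = 2126.55 deg C


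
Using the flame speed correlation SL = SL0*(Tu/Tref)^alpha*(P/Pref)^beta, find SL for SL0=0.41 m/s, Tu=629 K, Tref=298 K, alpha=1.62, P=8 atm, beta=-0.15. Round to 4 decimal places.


SL = SL0 * (Tu/Tref)^alpha * (P/Pref)^beta
T ratio = 629/298 = 2.11073826
(T ratio)^alpha = 2.11073826^1.62 = 3.354159
(P/Pref)^beta = 8^(-0.15) = 0.732043
SL = 0.41 * 3.354159 * 0.732043 = 1.0067 m/s


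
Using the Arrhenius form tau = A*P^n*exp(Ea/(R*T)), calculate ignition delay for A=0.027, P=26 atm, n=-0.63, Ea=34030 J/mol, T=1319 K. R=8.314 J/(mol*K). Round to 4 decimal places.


tau = A * P^n * exp(Ea/(R*T))
P^n = 26^(-0.63) = 0.12840052
Ea/(R*T) = 34030/(8.314*1319) = 3.103181
exp(Ea/(R*T)) = 22.268680
tau = 0.027 * 0.12840052 * 22.268680 = 0.0772 ms


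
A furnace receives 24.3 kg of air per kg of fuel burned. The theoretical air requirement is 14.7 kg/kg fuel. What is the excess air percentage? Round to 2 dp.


Excess air = actual - stoichiometric = 24.3 - 14.7 = 9.60 kg/kg fuel
Excess air % = (excess / stoich) * 100 = (9.60 / 14.7) * 100 = 65.31%


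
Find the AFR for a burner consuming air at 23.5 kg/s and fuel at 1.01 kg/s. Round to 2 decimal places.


AFR = m_air / m_fuel
AFR = 23.5 / 1.01 = 23.27


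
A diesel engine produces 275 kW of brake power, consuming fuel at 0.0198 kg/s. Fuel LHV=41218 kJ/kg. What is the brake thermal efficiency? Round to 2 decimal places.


eta_BTE = (BP / (mf * LHV)) * 100
Denominator = 0.0198 * 41218 = 816.1164 kW
eta_BTE = (275 / 816.1164) * 100 = 33.70%


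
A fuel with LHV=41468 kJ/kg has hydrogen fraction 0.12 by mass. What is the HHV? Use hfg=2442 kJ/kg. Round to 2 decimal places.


HHV = LHV + hfg * 9 * H
Water addition = 2442 * 9 * 0.12 = 2637.360 kJ/kg
HHV = 41468 + 2637.360 = 44105.36 kJ/kg


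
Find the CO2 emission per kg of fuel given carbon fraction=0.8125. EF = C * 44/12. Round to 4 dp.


EF = C_frac * (M_CO2 / M_C)
EF = 0.8125 * (44/12)
EF = 0.8125 * 3.666667 = 2.9792 kg_CO2/kg_fuel


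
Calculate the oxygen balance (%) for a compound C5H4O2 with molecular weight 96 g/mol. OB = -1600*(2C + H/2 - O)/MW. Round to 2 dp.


OB = -1600 * (2C + H/2 - O) / MW
Inner = 2*5 + 4/2 - 2 = 10.00
OB = -1600 * 10.00 / 96 = -166.67%


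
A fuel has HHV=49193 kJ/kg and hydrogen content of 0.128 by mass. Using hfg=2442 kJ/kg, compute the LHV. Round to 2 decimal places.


LHV = HHV - hfg * 9 * H
Water correction = 2442 * 9 * 0.128 = 2813.184 kJ/kg
LHV = 49193 - 2813.184 = 46379.82 kJ/kg


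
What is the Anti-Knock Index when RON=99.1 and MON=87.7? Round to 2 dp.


AKI = (RON + MON) / 2
AKI = (99.1 + 87.7) / 2
AKI = 186.8 / 2 = 93.40


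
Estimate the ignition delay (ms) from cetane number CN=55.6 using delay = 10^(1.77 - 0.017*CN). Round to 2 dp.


delay = 10^(1.77 - 0.017*CN)
Exponent = 1.77 - 0.017*55.6 = 0.8248
delay = 10^0.8248 = 6.68 ms


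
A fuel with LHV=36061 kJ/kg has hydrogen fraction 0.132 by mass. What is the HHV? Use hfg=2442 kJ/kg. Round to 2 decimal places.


HHV = LHV + hfg * 9 * H
Water addition = 2442 * 9 * 0.132 = 2901.096 kJ/kg
HHV = 36061 + 2901.096 = 38962.10 kJ/kg


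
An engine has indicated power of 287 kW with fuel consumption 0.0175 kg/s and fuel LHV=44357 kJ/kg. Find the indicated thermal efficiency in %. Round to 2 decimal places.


eta_ith = (IP / (mf * LHV)) * 100
Denominator = 0.0175 * 44357 = 776.2475 kW
eta_ith = (287 / 776.2475) * 100 = 36.97%


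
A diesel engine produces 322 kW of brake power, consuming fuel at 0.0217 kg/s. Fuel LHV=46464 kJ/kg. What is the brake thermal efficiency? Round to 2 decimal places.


eta_BTE = (BP / (mf * LHV)) * 100
Denominator = 0.0217 * 46464 = 1008.2688 kW
eta_BTE = (322 / 1008.2688) * 100 = 31.94%


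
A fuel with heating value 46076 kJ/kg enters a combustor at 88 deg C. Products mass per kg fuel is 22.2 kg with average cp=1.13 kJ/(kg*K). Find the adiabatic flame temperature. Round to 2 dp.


T_ad = T_in + Hc / (m_p * cp)
Denominator = 22.2 * 1.13 = 25.0860
Temperature rise = 46076 / 25.0860 = 1836.72 K
T_ad = 88 + 1836.72 = 1924.72 deg C


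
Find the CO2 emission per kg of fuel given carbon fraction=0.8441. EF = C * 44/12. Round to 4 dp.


EF = C_frac * (M_CO2 / M_C)
EF = 0.8441 * (44/12)
EF = 0.8441 * 3.666667 = 3.0950 kg_CO2/kg_fuel


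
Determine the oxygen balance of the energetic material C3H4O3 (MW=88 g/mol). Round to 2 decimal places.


OB = -1600 * (2C + H/2 - O) / MW
Inner = 2*3 + 4/2 - 3 = 5.00
OB = -1600 * 5.00 / 88 = -90.91%


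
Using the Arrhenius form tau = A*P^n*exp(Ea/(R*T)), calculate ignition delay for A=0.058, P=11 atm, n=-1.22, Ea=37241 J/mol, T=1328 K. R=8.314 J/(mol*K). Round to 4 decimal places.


tau = A * P^n * exp(Ea/(R*T))
P^n = 11^(-1.22) = 0.05364150
Ea/(R*T) = 37241/(8.314*1328) = 3.372976
exp(Ea/(R*T)) = 29.165191
tau = 0.058 * 0.05364150 * 29.165191 = 0.0907 ms


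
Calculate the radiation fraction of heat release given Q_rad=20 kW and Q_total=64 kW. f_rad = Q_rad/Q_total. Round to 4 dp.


f_rad = Q_rad / Q_total
f_rad = 20 / 64 = 0.3125


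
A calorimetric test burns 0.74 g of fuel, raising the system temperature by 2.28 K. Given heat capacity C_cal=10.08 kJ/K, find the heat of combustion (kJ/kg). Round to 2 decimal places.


Hc = C_cal * delta_T / m_fuel
Q_released = 10.08 * 2.28 = 22.9824 kJ
m_fuel = 0.74 g = 0.74/1000 kg = 0.000740 kg
Hc = 22.9824 / 0.000740 = 31057.30 kJ/kg


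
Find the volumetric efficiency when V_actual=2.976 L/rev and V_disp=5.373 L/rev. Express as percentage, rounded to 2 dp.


eta_v = (V_actual / V_disp) * 100
Ratio = 2.976 / 5.373 = 0.5539
eta_v = 0.5539 * 100 = 55.39%


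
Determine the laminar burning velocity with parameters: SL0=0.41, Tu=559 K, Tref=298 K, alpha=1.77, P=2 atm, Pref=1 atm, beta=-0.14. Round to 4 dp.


SL = SL0 * (Tu/Tref)^alpha * (P/Pref)^beta
T ratio = 559/298 = 1.87583893
(T ratio)^alpha = 1.87583893^1.77 = 3.044781
(P/Pref)^beta = 2^(-0.14) = 0.907519
SL = 0.41 * 3.044781 * 0.907519 = 1.1329 m/s


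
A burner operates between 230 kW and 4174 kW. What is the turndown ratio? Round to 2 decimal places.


TDR = Q_max / Q_min
TDR = 4174 / 230 = 18.15


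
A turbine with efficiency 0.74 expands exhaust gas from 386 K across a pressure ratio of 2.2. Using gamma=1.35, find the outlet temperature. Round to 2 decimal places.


T_out = T_in * (1 - eta * (1 - PR^(-(gamma-1)/gamma)))
Exponent = -(1.35-1)/1.35 = -0.25925926
PR^exp = 2.2^(-0.25925926) = 0.81512413
Factor = 1 - 0.74*(1 - 0.81512413) = 0.86319186
T_out = 386 * 0.86319186 = 333.19 K


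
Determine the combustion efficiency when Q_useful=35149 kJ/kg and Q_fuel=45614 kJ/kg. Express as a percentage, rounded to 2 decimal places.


Efficiency = (Q_useful / Q_fuel) * 100
Efficiency = (35149 / 45614) * 100
Efficiency = 0.7706 * 100 = 77.06%


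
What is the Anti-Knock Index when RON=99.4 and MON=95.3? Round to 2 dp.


AKI = (RON + MON) / 2
AKI = (99.4 + 95.3) / 2
AKI = 194.7 / 2 = 97.35


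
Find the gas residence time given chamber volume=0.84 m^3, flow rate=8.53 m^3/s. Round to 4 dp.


tau = V / Q_flow
tau = 0.84 / 8.53 = 0.0985 s


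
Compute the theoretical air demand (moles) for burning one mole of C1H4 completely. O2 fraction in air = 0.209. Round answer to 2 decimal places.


Balanced combustion: C1H4 + 2 O2 -> 1 CO2 + 2 H2O
O2 needed = C + H/4 = 1 + 4/4 = 2.00 moles
Air moles = O2 / 0.209 = 2.00 / 0.209 = 9.57 moles air


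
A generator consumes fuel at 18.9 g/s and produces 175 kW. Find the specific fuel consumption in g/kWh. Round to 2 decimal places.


SFC = (mf / BP) * 3600
Rate = 18.9 / 175 = 0.108000 g/(s*kW)
SFC = 0.108000 * 3600 = 388.80 g/kWh


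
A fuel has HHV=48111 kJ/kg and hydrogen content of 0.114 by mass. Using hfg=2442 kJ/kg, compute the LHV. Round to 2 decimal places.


LHV = HHV - hfg * 9 * H
Water correction = 2442 * 9 * 0.114 = 2505.492 kJ/kg
LHV = 48111 - 2505.492 = 45605.51 kJ/kg


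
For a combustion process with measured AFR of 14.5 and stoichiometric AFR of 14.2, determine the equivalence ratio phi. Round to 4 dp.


phi = AFR_stoich / AFR_actual
phi = 14.2 / 14.5 = 0.9793


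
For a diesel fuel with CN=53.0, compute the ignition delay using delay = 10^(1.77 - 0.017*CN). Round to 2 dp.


delay = 10^(1.77 - 0.017*CN)
Exponent = 1.77 - 0.017*53.0 = 0.8690
delay = 10^0.8690 = 7.40 ms


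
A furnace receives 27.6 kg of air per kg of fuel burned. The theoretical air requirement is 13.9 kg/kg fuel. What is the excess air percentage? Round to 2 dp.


Excess air = actual - stoichiometric = 27.6 - 13.9 = 13.70 kg/kg fuel
Excess air % = (excess / stoich) * 100 = (13.70 / 13.9) * 100 = 98.56%


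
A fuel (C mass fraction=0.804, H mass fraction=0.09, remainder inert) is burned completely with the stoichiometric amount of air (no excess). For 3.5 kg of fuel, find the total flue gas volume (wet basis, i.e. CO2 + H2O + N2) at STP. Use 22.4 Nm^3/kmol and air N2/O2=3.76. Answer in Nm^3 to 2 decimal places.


Per kg fuel: CO2 = (C/12 kmol)*22.4 = (0.804/12)*22.4 = 1.50080 Nm^3
Per kg fuel: H2O = (H/2 kmol)*22.4 = (0.09/2)*22.4 = 1.00800 Nm^3
O2 needed per kg fuel = C/12 + H/4 = 0.804/12 + 0.09/4 = 0.08950000 kmol
Per kg fuel: N2 = O2*3.76*22.4 = 0.08950000*3.76*22.4 = 7.53805 Nm^3
Total per kg = 1.50080 + 1.00800 + 7.53805 = 10.04685 Nm^3
Total = 10.04685 * 3.5 = 35.16 Nm^3


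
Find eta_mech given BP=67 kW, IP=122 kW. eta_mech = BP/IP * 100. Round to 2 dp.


eta_mech = (BP / IP) * 100
Ratio = 67 / 122 = 0.5492
eta_mech = 0.5492 * 100 = 54.92%


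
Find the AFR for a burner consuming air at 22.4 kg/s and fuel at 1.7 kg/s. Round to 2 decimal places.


AFR = m_air / m_fuel
AFR = 22.4 / 1.7 = 13.18


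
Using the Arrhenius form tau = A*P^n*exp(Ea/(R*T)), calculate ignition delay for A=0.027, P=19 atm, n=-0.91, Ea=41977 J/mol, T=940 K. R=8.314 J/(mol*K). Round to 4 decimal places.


tau = A * P^n * exp(Ea/(R*T))
P^n = 19^(-0.91) = 0.06860160
Ea/(R*T) = 41977/(8.314*940) = 5.371227
exp(Ea/(R*T)) = 215.126710
tau = 0.027 * 0.06860160 * 215.126710 = 0.3985 ms


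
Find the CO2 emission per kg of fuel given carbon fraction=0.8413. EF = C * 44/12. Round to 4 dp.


EF = C_frac * (M_CO2 / M_C)
EF = 0.8413 * (44/12)
EF = 0.8413 * 3.666667 = 3.0848 kg_CO2/kg_fuel


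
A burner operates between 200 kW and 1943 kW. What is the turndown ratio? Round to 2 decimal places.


TDR = Q_max / Q_min
TDR = 1943 / 200 = 9.72


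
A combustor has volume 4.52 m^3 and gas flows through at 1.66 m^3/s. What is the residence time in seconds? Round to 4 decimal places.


tau = V / Q_flow
tau = 4.52 / 1.66 = 2.7229 s


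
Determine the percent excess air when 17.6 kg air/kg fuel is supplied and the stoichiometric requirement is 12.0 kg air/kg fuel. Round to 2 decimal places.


Excess air = actual - stoichiometric = 17.6 - 12.0 = 5.60 kg/kg fuel
Excess air % = (excess / stoich) * 100 = (5.60 / 12.0) * 100 = 46.67%


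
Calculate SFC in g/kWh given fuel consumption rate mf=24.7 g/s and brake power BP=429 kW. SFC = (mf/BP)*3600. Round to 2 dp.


SFC = (mf / BP) * 3600
Rate = 24.7 / 429 = 0.057576 g/(s*kW)
SFC = 0.057576 * 3600 = 207.27 g/kWh


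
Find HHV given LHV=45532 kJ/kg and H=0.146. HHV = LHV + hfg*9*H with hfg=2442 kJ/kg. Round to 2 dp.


HHV = LHV + hfg * 9 * H
Water addition = 2442 * 9 * 0.146 = 3208.788 kJ/kg
HHV = 45532 + 3208.788 = 48740.79 kJ/kg


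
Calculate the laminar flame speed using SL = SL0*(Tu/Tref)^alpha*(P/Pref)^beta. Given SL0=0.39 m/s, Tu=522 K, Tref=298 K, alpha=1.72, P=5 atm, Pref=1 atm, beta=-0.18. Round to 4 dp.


SL = SL0 * (Tu/Tref)^alpha * (P/Pref)^beta
T ratio = 522/298 = 1.75167785
(T ratio)^alpha = 1.75167785^1.72 = 2.622656
(P/Pref)^beta = 5^(-0.18) = 0.748489
SL = 0.39 * 2.622656 * 0.748489 = 0.7656 m/s


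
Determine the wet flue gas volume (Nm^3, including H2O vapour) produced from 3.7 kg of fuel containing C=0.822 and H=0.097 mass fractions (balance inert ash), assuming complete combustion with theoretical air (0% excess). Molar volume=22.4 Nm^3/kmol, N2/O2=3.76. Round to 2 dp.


Per kg fuel: CO2 = (C/12 kmol)*22.4 = (0.822/12)*22.4 = 1.53440 Nm^3
Per kg fuel: H2O = (H/2 kmol)*22.4 = (0.097/2)*22.4 = 1.08640 Nm^3
O2 needed per kg fuel = C/12 + H/4 = 0.822/12 + 0.097/4 = 0.09275000 kmol
Per kg fuel: N2 = O2*3.76*22.4 = 0.09275000*3.76*22.4 = 7.81178 Nm^3
Total per kg = 1.53440 + 1.08640 + 7.81178 = 10.43258 Nm^3
Total = 10.43258 * 3.7 = 38.60 Nm^3


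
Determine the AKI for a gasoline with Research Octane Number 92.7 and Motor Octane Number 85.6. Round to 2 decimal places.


AKI = (RON + MON) / 2
AKI = (92.7 + 85.6) / 2
AKI = 178.3 / 2 = 89.15


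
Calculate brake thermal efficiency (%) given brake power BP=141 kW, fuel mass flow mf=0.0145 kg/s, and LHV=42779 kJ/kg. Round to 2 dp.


eta_BTE = (BP / (mf * LHV)) * 100
Denominator = 0.0145 * 42779 = 620.2955 kW
eta_BTE = (141 / 620.2955) * 100 = 22.73%


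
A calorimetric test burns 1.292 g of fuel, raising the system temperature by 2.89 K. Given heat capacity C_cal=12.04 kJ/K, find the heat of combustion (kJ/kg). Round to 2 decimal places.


Hc = C_cal * delta_T / m_fuel
Q_released = 12.04 * 2.89 = 34.7956 kJ
m_fuel = 1.292 g = 1.292/1000 kg = 0.001292 kg
Hc = 34.7956 / 0.001292 = 26931.58 kJ/kg


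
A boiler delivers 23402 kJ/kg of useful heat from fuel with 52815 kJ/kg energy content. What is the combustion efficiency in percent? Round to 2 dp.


Efficiency = (Q_useful / Q_fuel) * 100
Efficiency = (23402 / 52815) * 100
Efficiency = 0.4431 * 100 = 44.31%


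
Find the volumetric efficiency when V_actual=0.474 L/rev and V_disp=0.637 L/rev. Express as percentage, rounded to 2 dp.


eta_v = (V_actual / V_disp) * 100
Ratio = 0.474 / 0.637 = 0.7441
eta_v = 0.7441 * 100 = 74.41%


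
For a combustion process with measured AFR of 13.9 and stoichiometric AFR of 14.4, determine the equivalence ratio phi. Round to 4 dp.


phi = AFR_stoich / AFR_actual
phi = 14.4 / 13.9 = 1.0360


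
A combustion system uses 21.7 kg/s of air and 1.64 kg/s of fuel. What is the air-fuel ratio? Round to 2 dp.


AFR = m_air / m_fuel
AFR = 21.7 / 1.64 = 13.23


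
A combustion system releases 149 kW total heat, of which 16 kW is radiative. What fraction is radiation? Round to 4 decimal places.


f_rad = Q_rad / Q_total
f_rad = 16 / 149 = 0.1074


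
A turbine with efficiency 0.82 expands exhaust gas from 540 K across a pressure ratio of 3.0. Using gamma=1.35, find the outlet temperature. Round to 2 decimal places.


T_out = T_in * (1 - eta * (1 - PR^(-(gamma-1)/gamma)))
Exponent = -(1.35-1)/1.35 = -0.25925926
PR^exp = 3.0^(-0.25925926) = 0.75214556
Factor = 1 - 0.82*(1 - 0.75214556) = 0.79675936
T_out = 540 * 0.79675936 = 430.25 K


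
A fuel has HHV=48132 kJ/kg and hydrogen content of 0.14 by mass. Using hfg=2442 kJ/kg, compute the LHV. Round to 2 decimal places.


LHV = HHV - hfg * 9 * H
Water correction = 2442 * 9 * 0.14 = 3076.920 kJ/kg
LHV = 48132 - 3076.920 = 45055.08 kJ/kg


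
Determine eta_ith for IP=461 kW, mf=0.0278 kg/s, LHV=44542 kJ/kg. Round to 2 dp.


eta_ith = (IP / (mf * LHV)) * 100
Denominator = 0.0278 * 44542 = 1238.2676 kW
eta_ith = (461 / 1238.2676) * 100 = 37.23%


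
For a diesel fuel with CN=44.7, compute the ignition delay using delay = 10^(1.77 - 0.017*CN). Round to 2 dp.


delay = 10^(1.77 - 0.017*CN)
Exponent = 1.77 - 0.017*44.7 = 1.0101
delay = 10^1.0101 = 10.24 ms


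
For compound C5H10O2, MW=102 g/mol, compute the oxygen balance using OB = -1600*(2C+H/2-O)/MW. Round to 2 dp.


OB = -1600 * (2C + H/2 - O) / MW
Inner = 2*5 + 10/2 - 2 = 13.00
OB = -1600 * 13.00 / 102 = -203.92%


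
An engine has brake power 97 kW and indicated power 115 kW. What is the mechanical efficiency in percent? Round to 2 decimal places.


eta_mech = (BP / IP) * 100
Ratio = 97 / 115 = 0.8435
eta_mech = 0.8435 * 100 = 84.35%


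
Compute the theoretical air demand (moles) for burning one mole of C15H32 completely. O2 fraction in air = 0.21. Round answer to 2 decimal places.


Balanced combustion: C15H32 + 23 O2 -> 15 CO2 + 16 H2O
O2 needed = C + H/4 = 15 + 32/4 = 23.00 moles
Air moles = O2 / 0.21 = 23.00 / 0.21 = 109.52 moles air


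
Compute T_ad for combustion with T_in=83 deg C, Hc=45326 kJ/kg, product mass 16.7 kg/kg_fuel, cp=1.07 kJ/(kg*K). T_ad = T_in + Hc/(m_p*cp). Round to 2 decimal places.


T_ad = T_in + Hc / (m_p * cp)
Denominator = 16.7 * 1.07 = 17.8690
Temperature rise = 45326 / 17.8690 = 2536.57 K
T_ad = 83 + 2536.57 = 2619.57 deg C


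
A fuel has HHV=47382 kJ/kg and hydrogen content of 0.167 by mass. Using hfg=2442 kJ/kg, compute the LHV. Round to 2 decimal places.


LHV = HHV - hfg * 9 * H
Water correction = 2442 * 9 * 0.167 = 3670.326 kJ/kg
LHV = 47382 - 3670.326 = 43711.67 kJ/kg


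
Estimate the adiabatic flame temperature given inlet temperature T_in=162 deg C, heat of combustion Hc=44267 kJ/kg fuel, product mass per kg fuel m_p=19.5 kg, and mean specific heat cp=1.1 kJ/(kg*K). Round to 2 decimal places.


T_ad = T_in + Hc / (m_p * cp)
Denominator = 19.5 * 1.1 = 21.4500
Temperature rise = 44267 / 21.4500 = 2063.73 K
T_ad = 162 + 2063.73 = 2225.73 deg C
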